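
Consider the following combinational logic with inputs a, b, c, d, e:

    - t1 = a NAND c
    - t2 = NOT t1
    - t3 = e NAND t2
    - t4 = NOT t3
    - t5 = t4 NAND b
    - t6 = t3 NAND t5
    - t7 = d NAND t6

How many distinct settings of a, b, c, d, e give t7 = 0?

2

t7 = d NAND t6 must be 0, so both d = 1 and t6 = 1.
Satisfying assignments:
  a=1, b=0, c=1, d=1, e=1
  a=1, b=1, c=1, d=1, e=1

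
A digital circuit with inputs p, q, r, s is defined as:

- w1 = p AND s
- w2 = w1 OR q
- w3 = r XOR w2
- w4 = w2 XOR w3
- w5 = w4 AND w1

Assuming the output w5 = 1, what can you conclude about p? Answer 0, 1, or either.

w5 = w4 AND w1 must be 1, so both w4 = 1 and w1 = 1.
w4 = w2 XOR w3 must be 1, so w2 and w3 differ.
Every assignment with w5 = 1 has p = 1; there are 2 such assignment(s).
  p=1, q=0, r=1, s=1
  p=1, q=1, r=1, s=1

1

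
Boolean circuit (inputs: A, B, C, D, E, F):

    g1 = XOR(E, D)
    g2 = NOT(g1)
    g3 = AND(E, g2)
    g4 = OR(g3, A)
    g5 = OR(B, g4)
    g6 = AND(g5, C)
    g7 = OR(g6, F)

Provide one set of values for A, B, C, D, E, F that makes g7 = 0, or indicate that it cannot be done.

A=1, B=0, C=0, D=0, E=1, F=0

g7 = OR(g6, F) must be 0, so both g6 = 0 and F = 0.
g6 = AND(g5, C) must be 0, so at least one of g5, C is 0.
Check with A=1, B=0, C=0, D=0, E=1, F=0:
g1 = XOR(E, D) = XOR(1, 0) = 1
g2 = NOT(g1) = NOT 1 = 0
g3 = AND(E, g2) = AND(1, 0) = 0
g4 = OR(g3, A) = OR(0, 1) = 1
g5 = OR(B, g4) = OR(0, 1) = 1
g6 = AND(g5, C) = AND(1, 0) = 0
g7 = OR(g6, F) = OR(0, 0) = 0
So g7 = 0 as required.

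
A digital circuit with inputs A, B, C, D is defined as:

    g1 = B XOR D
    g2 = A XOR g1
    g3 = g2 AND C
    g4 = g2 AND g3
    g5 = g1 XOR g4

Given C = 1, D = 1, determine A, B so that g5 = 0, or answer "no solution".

A=0, B=1

g5 = g1 XOR g4 must be 0, so g1 and g4 are equal.
Check with C = 1, D = 1 and A=0, B=1:
g1 = B XOR D = 1 XOR 1 = 0
g2 = A XOR g1 = 0 XOR 0 = 0
g3 = g2 AND C = 0 AND 1 = 0
g4 = g2 AND g3 = 0 AND 0 = 0
g5 = g1 XOR g4 = 0 XOR 0 = 0
So g5 = 0.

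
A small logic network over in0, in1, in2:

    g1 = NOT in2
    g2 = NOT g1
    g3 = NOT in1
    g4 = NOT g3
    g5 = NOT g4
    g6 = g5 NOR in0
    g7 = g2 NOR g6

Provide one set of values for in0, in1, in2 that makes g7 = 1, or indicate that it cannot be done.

in0=1, in1=1, in2=0

Check with in0=1, in1=1, in2=0:
g1 = NOT in2 = NOT 0 = 1
g2 = NOT g1 = NOT 1 = 0
g3 = NOT in1 = NOT 1 = 0
g4 = NOT g3 = NOT 0 = 1
g5 = NOT g4 = NOT 1 = 0
g6 = g5 NOR in0 = 0 NOR 1 = 0
g7 = g2 NOR g6 = 0 NOR 0 = 1
So g7 = 1 as required.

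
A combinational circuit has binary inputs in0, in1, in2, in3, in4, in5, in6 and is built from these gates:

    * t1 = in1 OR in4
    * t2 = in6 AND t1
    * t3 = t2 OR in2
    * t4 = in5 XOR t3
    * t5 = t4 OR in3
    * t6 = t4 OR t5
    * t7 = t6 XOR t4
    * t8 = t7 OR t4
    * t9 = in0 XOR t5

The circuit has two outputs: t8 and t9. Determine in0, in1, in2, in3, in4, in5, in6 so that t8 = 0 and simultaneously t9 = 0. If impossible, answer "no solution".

Check with in0=0 in1=1 in2=1 in3=0 in4=1 in5=1 in6=0:
t1 = in1 OR in4 = 1 OR 1 = 1
t2 = in6 AND t1 = 0 AND 1 = 0
t3 = t2 OR in2 = 0 OR 1 = 1
t4 = in5 XOR t3 = 1 XOR 1 = 0
t5 = t4 OR in3 = 0 OR 0 = 0
t6 = t4 OR t5 = 0 OR 0 = 0
t7 = t6 XOR t4 = 0 XOR 0 = 0
t8 = t7 OR t4 = 0 OR 0 = 0
t9 = in0 XOR t5 = 0 XOR 0 = 0
So t8 = 0 and t9 = 0.

in0=0 in1=1 in2=1 in3=0 in4=1 in5=1 in6=0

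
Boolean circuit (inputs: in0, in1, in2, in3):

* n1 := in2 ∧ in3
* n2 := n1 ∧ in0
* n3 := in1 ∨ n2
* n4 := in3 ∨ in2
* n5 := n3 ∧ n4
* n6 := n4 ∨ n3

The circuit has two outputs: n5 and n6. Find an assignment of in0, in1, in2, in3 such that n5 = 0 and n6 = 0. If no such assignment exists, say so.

in0=1 in1=0 in2=0 in3=0

Check with in0=1 in1=0 in2=0 in3=0:
n1 = in2 ∧ in3 = 0 ∧ 0 = 0
n2 = n1 ∧ in0 = 0 ∧ 1 = 0
n3 = in1 ∨ n2 = 0 ∨ 0 = 0
n4 = in3 ∨ in2 = 0 ∨ 0 = 0
n5 = n3 ∧ n4 = 0 ∧ 0 = 0
n6 = n4 ∨ n3 = 0 ∨ 0 = 0
So n5 = 0 and n6 = 0.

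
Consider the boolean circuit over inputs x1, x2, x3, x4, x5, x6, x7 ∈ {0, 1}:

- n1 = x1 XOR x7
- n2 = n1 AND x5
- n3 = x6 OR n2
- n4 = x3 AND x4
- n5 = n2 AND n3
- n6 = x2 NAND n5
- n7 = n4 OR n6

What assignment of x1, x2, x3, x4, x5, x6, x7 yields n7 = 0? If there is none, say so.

x1=0, x2=1, x3=0, x4=1, x5=1, x6=0, x7=1

n7 = n4 OR n6 must be 0, so both n4 = 0 and n6 = 0.
n4 = x3 AND x4 must be 0, so at least one of x3, x4 is 0.
Check with x1=0, x2=1, x3=0, x4=1, x5=1, x6=0, x7=1:
n1 = x1 XOR x7 = 0 XOR 1 = 1
n2 = n1 AND x5 = 1 AND 1 = 1
n3 = x6 OR n2 = 0 OR 1 = 1
n4 = x3 AND x4 = 0 AND 1 = 0
n5 = n2 AND n3 = 1 AND 1 = 1
n6 = x2 NAND n5 = 1 NAND 1 = 0
n7 = n4 OR n6 = 0 OR 0 = 0
So n7 = 0 as required.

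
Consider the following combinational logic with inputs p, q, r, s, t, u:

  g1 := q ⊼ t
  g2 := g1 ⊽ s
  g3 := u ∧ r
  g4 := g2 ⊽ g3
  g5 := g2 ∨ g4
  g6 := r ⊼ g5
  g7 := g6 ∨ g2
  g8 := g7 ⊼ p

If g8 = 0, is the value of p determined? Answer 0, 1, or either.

1

g8 = g7 ⊼ p must be 0, so both g7 = 1 and p = 1.
g7 = g6 ∨ g2 must be 1, so at least one of g6, g2 is 1.
Every assignment with g8 = 0 has p = 1; there are 25 such assignment(s).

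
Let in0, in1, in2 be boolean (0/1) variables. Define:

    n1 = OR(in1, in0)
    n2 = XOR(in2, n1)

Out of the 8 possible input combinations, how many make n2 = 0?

n2 = XOR(in2, n1) must be 0, so in2 and n1 are equal.
Enumerating the 8 input combinations, 4 give n2 = 0 and 4 give n2 = 1.

4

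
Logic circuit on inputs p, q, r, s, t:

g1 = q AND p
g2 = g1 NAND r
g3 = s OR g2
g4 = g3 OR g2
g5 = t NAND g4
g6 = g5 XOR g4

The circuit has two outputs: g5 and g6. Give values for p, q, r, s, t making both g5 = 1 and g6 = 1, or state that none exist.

Check with p=1 q=1 r=1 s=0 t=1:
g1 = q AND p = 1 AND 1 = 1
g2 = g1 NAND r = 1 NAND 1 = 0
g3 = s OR g2 = 0 OR 0 = 0
g4 = g3 OR g2 = 0 OR 0 = 0
g5 = t NAND g4 = 1 NAND 0 = 1
g6 = g5 XOR g4 = 1 XOR 0 = 1
So g5 = 1 and g6 = 1.

p=1 q=1 r=1 s=0 t=1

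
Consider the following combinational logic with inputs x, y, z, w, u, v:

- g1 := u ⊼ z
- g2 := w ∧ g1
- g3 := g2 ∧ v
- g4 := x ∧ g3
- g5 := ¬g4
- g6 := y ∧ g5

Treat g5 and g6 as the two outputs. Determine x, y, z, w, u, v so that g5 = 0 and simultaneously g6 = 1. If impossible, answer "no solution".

Across all 64 input combinations, none give both g5 = 0 and g6 = 1.

no solution exists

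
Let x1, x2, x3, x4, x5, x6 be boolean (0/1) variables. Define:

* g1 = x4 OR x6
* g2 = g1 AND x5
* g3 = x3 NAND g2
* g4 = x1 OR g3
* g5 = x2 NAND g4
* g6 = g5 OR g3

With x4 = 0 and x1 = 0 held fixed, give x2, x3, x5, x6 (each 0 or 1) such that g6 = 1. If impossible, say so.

g6 = g5 OR g3 must be 1, so at least one of g5, g3 is 1.
Check with x4 = 0 and x1 = 0 and x2=1, x3=1, x5=0, x6=1:
g1 = x4 OR x6 = 0 OR 1 = 1
g2 = g1 AND x5 = 1 AND 0 = 0
g3 = x3 NAND g2 = 1 NAND 0 = 1
g4 = x1 OR g3 = 0 OR 1 = 1
g5 = x2 NAND g4 = 1 NAND 1 = 0
g6 = g5 OR g3 = 0 OR 1 = 1
So g6 = 1.

x2=1 x3=1 x5=0 x6=1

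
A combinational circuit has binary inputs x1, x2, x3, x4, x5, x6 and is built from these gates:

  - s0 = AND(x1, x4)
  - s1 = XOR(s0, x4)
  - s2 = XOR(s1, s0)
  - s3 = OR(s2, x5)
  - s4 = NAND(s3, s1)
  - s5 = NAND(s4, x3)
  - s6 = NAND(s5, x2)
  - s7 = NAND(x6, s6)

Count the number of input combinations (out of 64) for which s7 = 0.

22

s7 = NAND(x6, s6) must be 0, so both x6 = 1 and s6 = 1.
s6 = NAND(s5, x2) must be 1, so at least one of s5, x2 is 0.
Enumerating the 64 input combinations, 22 give s7 = 0 and 42 give s7 = 1.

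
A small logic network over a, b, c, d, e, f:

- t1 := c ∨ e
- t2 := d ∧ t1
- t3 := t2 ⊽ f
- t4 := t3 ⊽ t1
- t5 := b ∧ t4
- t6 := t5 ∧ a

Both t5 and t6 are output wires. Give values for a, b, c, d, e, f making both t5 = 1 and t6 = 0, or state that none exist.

Check with a=0 b=1 c=0 d=0 e=0 f=1:
t1 = c ∨ e = 0 ∨ 0 = 0
t2 = d ∧ t1 = 0 ∧ 0 = 0
t3 = t2 ⊽ f = 0 ⊽ 1 = 0
t4 = t3 ⊽ t1 = 0 ⊽ 0 = 1
t5 = b ∧ t4 = 1 ∧ 1 = 1
t6 = t5 ∧ a = 1 ∧ 0 = 0
So t5 = 1 and t6 = 0.

a=0 b=1 c=0 d=0 e=0 f=1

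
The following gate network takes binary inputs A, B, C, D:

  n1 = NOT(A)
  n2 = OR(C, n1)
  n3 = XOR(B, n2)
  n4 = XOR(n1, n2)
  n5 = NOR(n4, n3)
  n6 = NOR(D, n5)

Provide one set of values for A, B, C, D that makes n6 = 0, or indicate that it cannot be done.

A=1, B=0, C=1, D=1

Check with A=1, B=0, C=1, D=1:
n1 = NOT(A) = NOT 1 = 0
n2 = OR(C, n1) = OR(1, 0) = 1
n3 = XOR(B, n2) = XOR(0, 1) = 1
n4 = XOR(n1, n2) = XOR(0, 1) = 1
n5 = NOR(n4, n3) = NOR(1, 1) = 0
n6 = NOR(D, n5) = NOR(1, 0) = 0
So n6 = 0 as required.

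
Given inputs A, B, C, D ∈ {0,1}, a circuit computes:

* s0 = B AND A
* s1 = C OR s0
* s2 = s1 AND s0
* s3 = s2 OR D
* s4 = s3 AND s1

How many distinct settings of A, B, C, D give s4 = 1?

7

s4 = s3 AND s1 must be 1, so both s3 = 1 and s1 = 1.
Enumerating the 16 input combinations, 7 give s4 = 1 and 9 give s4 = 0.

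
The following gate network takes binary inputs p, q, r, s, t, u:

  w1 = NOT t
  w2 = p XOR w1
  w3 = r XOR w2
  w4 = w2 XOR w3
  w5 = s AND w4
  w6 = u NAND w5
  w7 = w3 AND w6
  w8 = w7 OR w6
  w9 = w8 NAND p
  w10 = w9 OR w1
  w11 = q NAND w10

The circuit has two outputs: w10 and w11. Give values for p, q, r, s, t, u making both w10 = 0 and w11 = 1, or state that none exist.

Check with p=1 q=0 r=1 s=0 t=1 u=1:
w1 = NOT t = NOT 1 = 0
w2 = p XOR w1 = 1 XOR 0 = 1
w3 = r XOR w2 = 1 XOR 1 = 0
w4 = w2 XOR w3 = 1 XOR 0 = 1
w5 = s AND w4 = 0 AND 1 = 0
w6 = u NAND w5 = 1 NAND 0 = 1
w7 = w3 AND w6 = 0 AND 1 = 0
w8 = w7 OR w6 = 0 OR 1 = 1
w9 = w8 NAND p = 1 NAND 1 = 0
w10 = w9 OR w1 = 0 OR 0 = 0
w11 = q NAND w10 = 0 NAND 0 = 1
So w10 = 0 and w11 = 1.

p=1 q=0 r=1 s=0 t=1 u=1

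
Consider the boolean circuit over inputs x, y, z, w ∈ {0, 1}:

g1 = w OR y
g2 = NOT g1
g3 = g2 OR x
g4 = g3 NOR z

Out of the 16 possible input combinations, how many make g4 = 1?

3

g4 = g3 NOR z must be 1, so both g3 = 0 and z = 0.
g3 = g2 OR x must be 0, so both g2 = 0 and x = 0.
Satisfying assignments:
  x=0, y=0, z=0, w=1
  x=0, y=1, z=0, w=0
  x=0, y=1, z=0, w=1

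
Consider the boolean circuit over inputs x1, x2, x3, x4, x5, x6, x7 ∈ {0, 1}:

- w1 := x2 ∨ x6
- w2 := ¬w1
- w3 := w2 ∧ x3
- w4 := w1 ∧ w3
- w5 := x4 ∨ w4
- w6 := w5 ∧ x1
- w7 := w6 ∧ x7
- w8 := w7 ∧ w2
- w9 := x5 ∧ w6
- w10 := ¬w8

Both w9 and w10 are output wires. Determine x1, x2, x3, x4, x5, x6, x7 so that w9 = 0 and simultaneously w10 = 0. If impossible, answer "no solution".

x1=1, x2=0, x3=1, x4=1, x5=0, x6=0, x7=1

Check with x1=1, x2=0, x3=1, x4=1, x5=0, x6=0, x7=1:
w1 = x2 ∨ x6 = 0 ∨ 0 = 0
w2 = ¬w1 = ¬0 = 1
w3 = w2 ∧ x3 = 1 ∧ 1 = 1
w4 = w1 ∧ w3 = 0 ∧ 1 = 0
w5 = x4 ∨ w4 = 1 ∨ 0 = 1
w6 = w5 ∧ x1 = 1 ∧ 1 = 1
w7 = w6 ∧ x7 = 1 ∧ 1 = 1
w8 = w7 ∧ w2 = 1 ∧ 1 = 1
w9 = x5 ∧ w6 = 0 ∧ 1 = 0
w10 = ¬w8 = ¬1 = 0
So w9 = 0 and w10 = 0.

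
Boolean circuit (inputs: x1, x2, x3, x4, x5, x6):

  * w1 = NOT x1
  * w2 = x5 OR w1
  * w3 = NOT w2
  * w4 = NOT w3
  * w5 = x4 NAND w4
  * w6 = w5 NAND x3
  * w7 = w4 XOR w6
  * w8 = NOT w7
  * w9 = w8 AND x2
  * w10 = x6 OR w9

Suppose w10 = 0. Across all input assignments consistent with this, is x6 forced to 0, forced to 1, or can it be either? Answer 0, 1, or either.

w10 = x6 OR w9 must be 0, so both x6 = 0 and w9 = 0.
w9 = w8 AND x2 must be 0, so at least one of w8, x2 is 0.
Every assignment with w10 = 0 has x6 = 0; there are 21 such assignment(s).

0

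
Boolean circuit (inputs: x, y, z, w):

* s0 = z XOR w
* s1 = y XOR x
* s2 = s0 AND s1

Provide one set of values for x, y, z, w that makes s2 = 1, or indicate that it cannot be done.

x=1 y=0 z=1 w=0

Check with x=1 y=0 z=1 w=0:
s0 = z XOR w = 1 XOR 0 = 1
s1 = y XOR x = 0 XOR 1 = 1
s2 = s0 AND s1 = 1 AND 1 = 1
So s2 = 1 as required.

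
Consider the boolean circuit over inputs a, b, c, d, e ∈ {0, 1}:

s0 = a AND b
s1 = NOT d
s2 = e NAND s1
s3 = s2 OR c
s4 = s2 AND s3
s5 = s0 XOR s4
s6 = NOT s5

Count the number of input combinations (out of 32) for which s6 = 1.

s6 = NOT s5 must be 1, so s5 = 0.
Enumerating the 32 input combinations, 12 give s6 = 1 and 20 give s6 = 0.

12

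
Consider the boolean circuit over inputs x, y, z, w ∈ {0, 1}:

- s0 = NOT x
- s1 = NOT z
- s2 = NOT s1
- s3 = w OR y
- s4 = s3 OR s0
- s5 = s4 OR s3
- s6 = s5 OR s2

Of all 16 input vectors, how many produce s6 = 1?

s6 = s5 OR s2 must be 1, so at least one of s5, s2 is 1.
Enumerating the 16 input combinations, 15 give s6 = 1 and 1 give s6 = 0.

15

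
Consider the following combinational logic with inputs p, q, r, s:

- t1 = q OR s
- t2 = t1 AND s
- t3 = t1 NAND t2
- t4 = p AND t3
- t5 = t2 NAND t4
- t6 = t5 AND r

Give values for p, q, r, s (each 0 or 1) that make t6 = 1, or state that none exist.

p=0, q=0, r=1, s=1

t6 = t5 AND r must be 1, so both t5 = 1 and r = 1.
t5 = t2 NAND t4 must be 1, so at least one of t2, t4 is 0.
Check with p=0, q=0, r=1, s=1:
t1 = q OR s = 0 OR 1 = 1
t2 = t1 AND s = 1 AND 1 = 1
t3 = t1 NAND t2 = 1 NAND 1 = 0
t4 = p AND t3 = 0 AND 0 = 0
t5 = t2 NAND t4 = 1 NAND 0 = 1
t6 = t5 AND r = 1 AND 1 = 1
So t6 = 1 as required.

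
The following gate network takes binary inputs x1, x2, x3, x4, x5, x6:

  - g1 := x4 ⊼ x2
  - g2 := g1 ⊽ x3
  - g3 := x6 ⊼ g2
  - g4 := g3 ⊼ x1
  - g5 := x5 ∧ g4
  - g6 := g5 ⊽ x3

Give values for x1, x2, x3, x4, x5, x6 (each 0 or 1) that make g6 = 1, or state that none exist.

Check with x1=0 x2=0 x3=0 x4=1 x5=0 x6=1:
g1 = x4 ⊼ x2 = 1 ⊼ 0 = 1
g2 = g1 ⊽ x3 = 1 ⊽ 0 = 0
g3 = x6 ⊼ g2 = 1 ⊼ 0 = 1
g4 = g3 ⊼ x1 = 1 ⊼ 0 = 1
g5 = x5 ∧ g4 = 0 ∧ 1 = 0
g6 = g5 ⊽ x3 = 0 ⊽ 0 = 1
So g6 = 1 as required.

x1=0 x2=0 x3=0 x4=1 x5=0 x6=1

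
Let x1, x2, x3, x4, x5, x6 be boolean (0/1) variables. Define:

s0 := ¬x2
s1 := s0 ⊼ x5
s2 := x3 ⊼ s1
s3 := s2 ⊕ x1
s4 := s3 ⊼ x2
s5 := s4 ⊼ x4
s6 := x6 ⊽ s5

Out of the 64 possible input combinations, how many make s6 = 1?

12

s6 = x6 ⊽ s5 must be 1, so both x6 = 0 and s5 = 0.
s5 = s4 ⊼ x4 must be 0, so both s4 = 1 and x4 = 1.
Enumerating the 64 input combinations, 12 give s6 = 1 and 52 give s6 = 0.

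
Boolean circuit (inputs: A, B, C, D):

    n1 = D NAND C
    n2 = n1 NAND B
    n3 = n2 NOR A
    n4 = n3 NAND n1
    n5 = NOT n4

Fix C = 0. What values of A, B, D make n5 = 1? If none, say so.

A=0, B=1, D=0

n5 = NOT n4 must be 1, so n4 = 0.
Check with C = 0 and A=0, B=1, D=0:
n1 = D NAND C = 0 NAND 0 = 1
n2 = n1 NAND B = 1 NAND 1 = 0
n3 = n2 NOR A = 0 NOR 0 = 1
n4 = n3 NAND n1 = 1 NAND 1 = 0
n5 = NOT n4 = NOT 0 = 1
So n5 = 1.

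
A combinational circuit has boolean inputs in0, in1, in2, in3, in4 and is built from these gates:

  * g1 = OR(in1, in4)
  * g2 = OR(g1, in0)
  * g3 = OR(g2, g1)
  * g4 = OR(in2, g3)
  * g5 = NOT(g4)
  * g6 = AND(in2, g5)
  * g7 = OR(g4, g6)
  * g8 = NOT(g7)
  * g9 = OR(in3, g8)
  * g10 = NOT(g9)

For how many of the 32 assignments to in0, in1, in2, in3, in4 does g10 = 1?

g10 = NOT(g9) must be 1, so g9 = 0.
g9 = OR(in3, g8) must be 0, so both in3 = 0 and g8 = 0.
g8 = NOT(g7) must be 0, so g7 = 1.
Enumerating the 32 input combinations, 15 give g10 = 1 and 17 give g10 = 0.

15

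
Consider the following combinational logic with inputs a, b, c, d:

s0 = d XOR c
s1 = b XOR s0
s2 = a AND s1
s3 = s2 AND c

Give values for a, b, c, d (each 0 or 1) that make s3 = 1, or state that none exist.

Check with a=1, b=0, c=1, d=0:
s0 = d XOR c = 0 XOR 1 = 1
s1 = b XOR s0 = 0 XOR 1 = 1
s2 = a AND s1 = 1 AND 1 = 1
s3 = s2 AND c = 1 AND 1 = 1
So s3 = 1 as required.

a=1, b=0, c=1, d=0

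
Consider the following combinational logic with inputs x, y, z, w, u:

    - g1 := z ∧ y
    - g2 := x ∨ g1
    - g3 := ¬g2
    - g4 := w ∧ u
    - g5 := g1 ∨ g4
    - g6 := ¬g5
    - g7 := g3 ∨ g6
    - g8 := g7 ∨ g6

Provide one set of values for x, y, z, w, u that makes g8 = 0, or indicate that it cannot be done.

x=0 y=1 z=1 w=0 u=0

g8 = g7 ∨ g6 must be 0, so both g7 = 0 and g6 = 0.
g7 = g3 ∨ g6 must be 0, so both g3 = 0 and g6 = 0.
g6 = ¬g5 must be 0, so g5 = 1.
Check with x=0 y=1 z=1 w=0 u=0:
g1 = z ∧ y = 1 ∧ 1 = 1
g2 = x ∨ g1 = 0 ∨ 1 = 1
g3 = ¬g2 = ¬1 = 0
g4 = w ∧ u = 0 ∧ 0 = 0
g5 = g1 ∨ g4 = 1 ∨ 0 = 1
g6 = ¬g5 = ¬1 = 0
g7 = g3 ∨ g6 = 0 ∨ 0 = 0
g8 = g7 ∨ g6 = 0 ∨ 0 = 0
So g8 = 0 as required.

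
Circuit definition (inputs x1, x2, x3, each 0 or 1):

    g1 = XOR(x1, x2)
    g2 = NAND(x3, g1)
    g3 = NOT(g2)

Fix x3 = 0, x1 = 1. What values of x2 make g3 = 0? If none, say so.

Check with x3 = 0, x1 = 1 and x2=1:
g1 = XOR(x1, x2) = XOR(1, 1) = 0
g2 = NAND(x3, g1) = NAND(0, 0) = 1
g3 = NOT(g2) = NOT 1 = 0
So g3 = 0.

x2=1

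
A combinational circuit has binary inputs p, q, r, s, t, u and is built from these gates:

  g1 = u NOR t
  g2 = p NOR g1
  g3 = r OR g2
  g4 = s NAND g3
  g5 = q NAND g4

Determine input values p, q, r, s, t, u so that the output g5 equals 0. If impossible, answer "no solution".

Check with p=0 q=1 r=1 s=0 t=1 u=0:
g1 = u NOR t = 0 NOR 1 = 0
g2 = p NOR g1 = 0 NOR 0 = 1
g3 = r OR g2 = 1 OR 1 = 1
g4 = s NAND g3 = 0 NAND 1 = 1
g5 = q NAND g4 = 1 NAND 1 = 0
So g5 = 0 as required.

p=0 q=1 r=1 s=0 t=1 u=0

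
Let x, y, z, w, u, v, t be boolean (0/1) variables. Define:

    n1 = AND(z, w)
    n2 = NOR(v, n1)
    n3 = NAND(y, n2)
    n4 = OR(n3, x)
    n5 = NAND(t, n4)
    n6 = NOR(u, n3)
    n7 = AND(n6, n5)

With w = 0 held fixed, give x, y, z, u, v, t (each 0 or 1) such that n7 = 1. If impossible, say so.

x=0, y=1, z=1, u=0, v=0, t=0

n7 = AND(n6, n5) must be 1, so both n6 = 1 and n5 = 1.
Check with w = 0 and x=0, y=1, z=1, u=0, v=0, t=0:
n1 = AND(z, w) = AND(1, 0) = 0
n2 = NOR(v, n1) = NOR(0, 0) = 1
n3 = NAND(y, n2) = NAND(1, 1) = 0
n4 = OR(n3, x) = OR(0, 0) = 0
n5 = NAND(t, n4) = NAND(0, 0) = 1
n6 = NOR(u, n3) = NOR(0, 0) = 1
n7 = AND(n6, n5) = AND(1, 1) = 1
So n7 = 1.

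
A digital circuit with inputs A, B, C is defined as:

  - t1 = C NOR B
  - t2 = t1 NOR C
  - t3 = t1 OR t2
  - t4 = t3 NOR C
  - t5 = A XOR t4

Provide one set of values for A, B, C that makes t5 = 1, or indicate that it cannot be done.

Check with A=1, B=0, C=0:
t1 = C NOR B = 0 NOR 0 = 1
t2 = t1 NOR C = 1 NOR 0 = 0
t3 = t1 OR t2 = 1 OR 0 = 1
t4 = t3 NOR C = 1 NOR 0 = 0
t5 = A XOR t4 = 1 XOR 0 = 1
So t5 = 1 as required.

A=1, B=0, C=0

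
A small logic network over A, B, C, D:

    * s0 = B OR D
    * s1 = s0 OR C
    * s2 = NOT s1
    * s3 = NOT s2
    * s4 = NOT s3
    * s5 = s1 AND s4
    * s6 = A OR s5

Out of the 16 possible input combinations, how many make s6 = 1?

8

s6 = A OR s5 must be 1, so at least one of A, s5 is 1.
Enumerating the 16 input combinations, 8 give s6 = 1 and 8 give s6 = 0.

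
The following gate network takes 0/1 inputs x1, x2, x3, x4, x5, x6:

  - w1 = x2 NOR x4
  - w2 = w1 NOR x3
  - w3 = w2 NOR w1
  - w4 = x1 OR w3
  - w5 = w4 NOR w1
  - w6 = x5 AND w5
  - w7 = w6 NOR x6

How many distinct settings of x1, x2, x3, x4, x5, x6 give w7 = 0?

w7 = w6 NOR x6 must be 0, so at least one of w6, x6 is 1.
Enumerating the 64 input combinations, 35 give w7 = 0 and 29 give w7 = 1.

35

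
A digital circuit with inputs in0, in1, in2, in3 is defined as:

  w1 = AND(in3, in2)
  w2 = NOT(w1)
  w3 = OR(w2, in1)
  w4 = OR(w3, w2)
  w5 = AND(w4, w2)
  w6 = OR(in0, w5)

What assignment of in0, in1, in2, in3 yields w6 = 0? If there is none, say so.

in0=0, in1=1, in2=1, in3=1

w6 = OR(in0, w5) must be 0, so both in0 = 0 and w5 = 0.
Check with in0=0, in1=1, in2=1, in3=1:
w1 = AND(in3, in2) = AND(1, 1) = 1
w2 = NOT(w1) = NOT 1 = 0
w3 = OR(w2, in1) = OR(0, 1) = 1
w4 = OR(w3, w2) = OR(1, 0) = 1
w5 = AND(w4, w2) = AND(1, 0) = 0
w6 = OR(in0, w5) = OR(0, 0) = 0
So w6 = 0 as required.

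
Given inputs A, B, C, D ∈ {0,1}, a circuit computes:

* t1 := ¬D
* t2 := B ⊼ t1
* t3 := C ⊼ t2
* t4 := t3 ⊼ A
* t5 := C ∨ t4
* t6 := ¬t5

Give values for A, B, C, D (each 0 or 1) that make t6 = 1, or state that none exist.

A=1 B=0 C=0 D=0

Check with A=1 B=0 C=0 D=0:
t1 = ¬D = ¬0 = 1
t2 = B ⊼ t1 = 0 ⊼ 1 = 1
t3 = C ⊼ t2 = 0 ⊼ 1 = 1
t4 = t3 ⊼ A = 1 ⊼ 1 = 0
t5 = C ∨ t4 = 0 ∨ 0 = 0
t6 = ¬t5 = ¬0 = 1
So t6 = 1 as required.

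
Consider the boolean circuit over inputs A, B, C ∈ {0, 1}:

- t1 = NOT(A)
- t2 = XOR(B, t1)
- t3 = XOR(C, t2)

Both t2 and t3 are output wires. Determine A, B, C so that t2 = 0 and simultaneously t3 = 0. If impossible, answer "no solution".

Check with A=1, B=0, C=0:
t1 = NOT(A) = NOT 1 = 0
t2 = XOR(B, t1) = XOR(0, 0) = 0
t3 = XOR(C, t2) = XOR(0, 0) = 0
So t2 = 0 and t3 = 0.

A=1, B=0, C=0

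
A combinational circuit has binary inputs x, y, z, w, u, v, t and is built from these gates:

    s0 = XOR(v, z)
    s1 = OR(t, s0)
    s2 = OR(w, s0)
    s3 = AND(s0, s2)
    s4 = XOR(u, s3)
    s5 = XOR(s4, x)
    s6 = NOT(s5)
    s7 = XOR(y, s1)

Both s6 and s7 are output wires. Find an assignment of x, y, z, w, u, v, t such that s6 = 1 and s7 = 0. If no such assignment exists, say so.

x=0 y=1 z=1 w=0 u=1 v=0 t=0

Check with x=0 y=1 z=1 w=0 u=1 v=0 t=0:
s0 = XOR(v, z) = XOR(0, 1) = 1
s1 = OR(t, s0) = OR(0, 1) = 1
s2 = OR(w, s0) = OR(0, 1) = 1
s3 = AND(s0, s2) = AND(1, 1) = 1
s4 = XOR(u, s3) = XOR(1, 1) = 0
s5 = XOR(s4, x) = XOR(0, 0) = 0
s6 = NOT(s5) = NOT 0 = 1
s7 = XOR(y, s1) = XOR(1, 1) = 0
So s6 = 1 and s7 = 0.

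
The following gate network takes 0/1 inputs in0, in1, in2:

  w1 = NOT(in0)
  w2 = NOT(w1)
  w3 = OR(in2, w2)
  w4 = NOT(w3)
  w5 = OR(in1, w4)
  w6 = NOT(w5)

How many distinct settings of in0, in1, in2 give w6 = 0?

w6 = NOT(w5) must be 0, so w5 = 1.
Satisfying assignments:
  in0=0, in1=0, in2=0
  in0=0, in1=1, in2=0
  in0=0, in1=1, in2=1
  in0=1, in1=1, in2=0
  in0=1, in1=1, in2=1

5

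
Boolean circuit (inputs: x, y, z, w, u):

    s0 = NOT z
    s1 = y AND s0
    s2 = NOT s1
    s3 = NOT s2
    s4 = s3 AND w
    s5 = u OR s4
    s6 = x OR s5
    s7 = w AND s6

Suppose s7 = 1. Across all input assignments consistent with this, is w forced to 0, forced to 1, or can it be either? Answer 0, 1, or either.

1

s7 = w AND s6 must be 1, so both w = 1 and s6 = 1.
s6 = x OR s5 must be 1, so at least one of x, s5 is 1.
Every assignment with s7 = 1 has w = 1; there are 13 such assignment(s).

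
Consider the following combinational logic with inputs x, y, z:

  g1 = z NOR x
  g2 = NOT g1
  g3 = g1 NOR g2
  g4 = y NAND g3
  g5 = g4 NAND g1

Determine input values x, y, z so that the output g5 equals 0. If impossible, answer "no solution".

x=0 y=1 z=0

g5 = g4 NAND g1 must be 0, so both g4 = 1 and g1 = 1.
g4 = y NAND g3 must be 1, so at least one of y, g3 is 0.
g1 = z NOR x must be 1, so both z = 0 and x = 0.
Check with x=0 y=1 z=0:
g1 = z NOR x = 0 NOR 0 = 1
g2 = NOT g1 = NOT 1 = 0
g3 = g1 NOR g2 = 1 NOR 0 = 0
g4 = y NAND g3 = 1 NAND 0 = 1
g5 = g4 NAND g1 = 1 NAND 1 = 0
So g5 = 0 as required.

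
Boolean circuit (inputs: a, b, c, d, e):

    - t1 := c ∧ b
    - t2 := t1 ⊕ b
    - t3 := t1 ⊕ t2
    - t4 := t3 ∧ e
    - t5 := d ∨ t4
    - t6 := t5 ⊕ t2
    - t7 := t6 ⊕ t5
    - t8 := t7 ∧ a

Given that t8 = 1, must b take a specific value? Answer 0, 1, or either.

1

t8 = t7 ∧ a must be 1, so both t7 = 1 and a = 1.
t7 = t6 ⊕ t5 must be 1, so t6 and t5 differ.
Every assignment with t8 = 1 has b = 1; there are 4 such assignment(s).
  a=1, b=1, c=0, d=0, e=0
  a=1, b=1, c=0, d=0, e=1
  a=1, b=1, c=0, d=1, e=0
  a=1, b=1, c=0, d=1, e=1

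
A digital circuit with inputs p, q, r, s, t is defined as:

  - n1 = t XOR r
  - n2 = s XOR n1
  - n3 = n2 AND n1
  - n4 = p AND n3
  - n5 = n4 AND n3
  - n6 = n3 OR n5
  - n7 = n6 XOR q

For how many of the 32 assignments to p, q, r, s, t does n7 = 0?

n7 = n6 XOR q must be 0, so n6 and q are equal.
Enumerating the 32 input combinations, 16 give n7 = 0 and 16 give n7 = 1.

16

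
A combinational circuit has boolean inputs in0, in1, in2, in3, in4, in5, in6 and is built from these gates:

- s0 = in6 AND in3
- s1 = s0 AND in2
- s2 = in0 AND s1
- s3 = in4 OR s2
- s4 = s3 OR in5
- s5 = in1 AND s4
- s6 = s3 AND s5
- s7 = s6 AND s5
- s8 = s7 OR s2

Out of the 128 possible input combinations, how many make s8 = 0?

90

s8 = s7 OR s2 must be 0, so both s7 = 0 and s2 = 0.
Enumerating the 128 input combinations, 90 give s8 = 0 and 38 give s8 = 1.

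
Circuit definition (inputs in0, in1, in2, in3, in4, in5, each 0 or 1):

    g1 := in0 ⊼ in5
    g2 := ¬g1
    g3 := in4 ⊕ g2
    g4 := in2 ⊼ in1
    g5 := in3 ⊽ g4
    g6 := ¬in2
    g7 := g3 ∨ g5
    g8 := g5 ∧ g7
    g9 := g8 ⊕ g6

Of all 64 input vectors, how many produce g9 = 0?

24

g9 = g8 ⊕ g6 must be 0, so g8 and g6 are equal.
Enumerating the 64 input combinations, 24 give g9 = 0 and 40 give g9 = 1.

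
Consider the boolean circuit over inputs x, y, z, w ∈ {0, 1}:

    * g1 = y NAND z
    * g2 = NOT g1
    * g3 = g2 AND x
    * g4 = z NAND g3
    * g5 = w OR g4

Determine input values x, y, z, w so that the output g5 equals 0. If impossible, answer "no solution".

g5 = w OR g4 must be 0, so both w = 0 and g4 = 0.
g4 = z NAND g3 must be 0, so both z = 1 and g3 = 1.
Check with x=1 y=1 z=1 w=0:
g1 = y NAND z = 1 NAND 1 = 0
g2 = NOT g1 = NOT 0 = 1
g3 = g2 AND x = 1 AND 1 = 1
g4 = z NAND g3 = 1 NAND 1 = 0
g5 = w OR g4 = 0 OR 0 = 0
So g5 = 0 as required.

x=1 y=1 z=1 w=0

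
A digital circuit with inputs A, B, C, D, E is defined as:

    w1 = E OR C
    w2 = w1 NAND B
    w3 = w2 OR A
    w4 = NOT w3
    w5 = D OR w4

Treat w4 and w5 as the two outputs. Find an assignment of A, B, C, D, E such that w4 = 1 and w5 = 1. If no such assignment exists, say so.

Check with A=0 B=1 C=1 D=1 E=0:
w1 = E OR C = 0 OR 1 = 1
w2 = w1 NAND B = 1 NAND 1 = 0
w3 = w2 OR A = 0 OR 0 = 0
w4 = NOT w3 = NOT 0 = 1
w5 = D OR w4 = 1 OR 1 = 1
So w4 = 1 and w5 = 1.

A=0 B=1 C=1 D=1 E=0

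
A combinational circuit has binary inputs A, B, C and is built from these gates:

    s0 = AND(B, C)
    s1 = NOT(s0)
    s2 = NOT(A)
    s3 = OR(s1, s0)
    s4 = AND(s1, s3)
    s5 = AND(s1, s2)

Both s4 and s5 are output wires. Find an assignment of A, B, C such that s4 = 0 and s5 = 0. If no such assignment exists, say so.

A=0 B=1 C=1

Check with A=0 B=1 C=1:
s0 = AND(B, C) = AND(1, 1) = 1
s1 = NOT(s0) = NOT 1 = 0
s2 = NOT(A) = NOT 0 = 1
s3 = OR(s1, s0) = OR(0, 1) = 1
s4 = AND(s1, s3) = AND(0, 1) = 0
s5 = AND(s1, s2) = AND(0, 1) = 0
So s4 = 0 and s5 = 0.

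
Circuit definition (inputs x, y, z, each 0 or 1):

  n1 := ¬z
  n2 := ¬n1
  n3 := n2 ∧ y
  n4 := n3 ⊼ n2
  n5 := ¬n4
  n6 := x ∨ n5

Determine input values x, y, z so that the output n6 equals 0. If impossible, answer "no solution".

n6 = x ∨ n5 must be 0, so both x = 0 and n5 = 0.
n5 = ¬n4 must be 0, so n4 = 1.
n4 = n3 ⊼ n2 must be 1, so at least one of n3, n2 is 0.
Check with x=0, y=1, z=0:
n1 = ¬z = ¬0 = 1
n2 = ¬n1 = ¬1 = 0
n3 = n2 ∧ y = 0 ∧ 1 = 0
n4 = n3 ⊼ n2 = 0 ⊼ 0 = 1
n5 = ¬n4 = ¬1 = 0
n6 = x ∨ n5 = 0 ∨ 0 = 0
So n6 = 0 as required.

x=0, y=1, z=0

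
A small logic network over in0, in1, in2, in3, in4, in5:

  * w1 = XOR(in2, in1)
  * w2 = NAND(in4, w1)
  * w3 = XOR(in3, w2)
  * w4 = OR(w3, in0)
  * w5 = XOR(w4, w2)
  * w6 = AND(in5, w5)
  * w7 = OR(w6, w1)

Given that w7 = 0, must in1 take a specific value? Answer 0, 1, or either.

either

Both values of in1 occur among assignments with w7 = 0:
  in1=0: in0=0, in1=0, in2=0, in3=0, in4=0, in5=0
  in1=1: in0=0, in1=1, in2=1, in3=0, in4=0, in5=0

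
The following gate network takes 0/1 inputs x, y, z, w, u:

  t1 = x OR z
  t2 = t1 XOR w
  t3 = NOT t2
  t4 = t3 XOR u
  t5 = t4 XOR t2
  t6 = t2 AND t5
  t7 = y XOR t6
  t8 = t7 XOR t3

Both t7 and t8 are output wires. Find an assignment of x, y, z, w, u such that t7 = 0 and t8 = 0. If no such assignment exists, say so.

Check with x=1, y=0, z=0, w=0, u=1:
t1 = x OR z = 1 OR 0 = 1
t2 = t1 XOR w = 1 XOR 0 = 1
t3 = NOT t2 = NOT 1 = 0
t4 = t3 XOR u = 0 XOR 1 = 1
t5 = t4 XOR t2 = 1 XOR 1 = 0
t6 = t2 AND t5 = 1 AND 0 = 0
t7 = y XOR t6 = 0 XOR 0 = 0
t8 = t7 XOR t3 = 0 XOR 0 = 0
So t7 = 0 and t8 = 0.

x=1, y=0, z=0, w=0, u=1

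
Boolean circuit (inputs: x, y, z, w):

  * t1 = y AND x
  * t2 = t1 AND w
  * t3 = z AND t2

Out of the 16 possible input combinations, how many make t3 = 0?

15

t3 = z AND t2 must be 0, so at least one of z, t2 is 0.
Enumerating the 16 input combinations, 15 give t3 = 0 and 1 give t3 = 1.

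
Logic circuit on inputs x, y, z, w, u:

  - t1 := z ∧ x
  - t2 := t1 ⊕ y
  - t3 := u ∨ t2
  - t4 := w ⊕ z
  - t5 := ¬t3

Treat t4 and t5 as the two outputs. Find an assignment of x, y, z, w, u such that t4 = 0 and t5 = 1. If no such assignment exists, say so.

Check with x=0, y=0, z=0, w=0, u=0:
t1 = z ∧ x = 0 ∧ 0 = 0
t2 = t1 ⊕ y = 0 ⊕ 0 = 0
t3 = u ∨ t2 = 0 ∨ 0 = 0
t4 = w ⊕ z = 0 ⊕ 0 = 0
t5 = ¬t3 = ¬0 = 1
So t4 = 0 and t5 = 1.

x=0, y=0, z=0, w=0, u=0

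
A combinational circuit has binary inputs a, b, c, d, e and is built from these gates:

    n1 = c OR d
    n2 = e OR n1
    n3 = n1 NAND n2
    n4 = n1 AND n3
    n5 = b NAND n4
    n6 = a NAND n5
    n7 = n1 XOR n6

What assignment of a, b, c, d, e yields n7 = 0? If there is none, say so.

a=1 b=1 c=0 d=0 e=0

n7 = n1 XOR n6 must be 0, so n1 and n6 are equal.
Check with a=1 b=1 c=0 d=0 e=0:
n1 = c OR d = 0 OR 0 = 0
n2 = e OR n1 = 0 OR 0 = 0
n3 = n1 NAND n2 = 0 NAND 0 = 1
n4 = n1 AND n3 = 0 AND 1 = 0
n5 = b NAND n4 = 1 NAND 0 = 1
n6 = a NAND n5 = 1 NAND 1 = 0
n7 = n1 XOR n6 = 0 XOR 0 = 0
So n7 = 0 as required.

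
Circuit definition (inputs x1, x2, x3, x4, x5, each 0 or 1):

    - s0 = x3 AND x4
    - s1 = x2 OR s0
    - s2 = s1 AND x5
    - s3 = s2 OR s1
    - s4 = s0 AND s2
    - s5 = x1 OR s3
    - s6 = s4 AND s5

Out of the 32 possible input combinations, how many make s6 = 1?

4

s6 = s4 AND s5 must be 1, so both s4 = 1 and s5 = 1.
s4 = s0 AND s2 must be 1, so both s0 = 1 and s2 = 1.
Satisfying assignments:
  x1=0, x2=0, x3=1, x4=1, x5=1
  x1=0, x2=1, x3=1, x4=1, x5=1
  x1=1, x2=0, x3=1, x4=1, x5=1
  x1=1, x2=1, x3=1, x4=1, x5=1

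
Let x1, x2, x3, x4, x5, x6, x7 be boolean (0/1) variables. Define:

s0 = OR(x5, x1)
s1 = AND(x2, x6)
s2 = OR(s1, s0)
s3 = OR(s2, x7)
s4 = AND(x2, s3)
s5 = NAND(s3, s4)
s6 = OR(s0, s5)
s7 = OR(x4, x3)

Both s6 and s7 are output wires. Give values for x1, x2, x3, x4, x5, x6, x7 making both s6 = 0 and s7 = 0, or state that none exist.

Check with x1=0, x2=1, x3=0, x4=0, x5=0, x6=0, x7=1:
s0 = OR(x5, x1) = OR(0, 0) = 0
s1 = AND(x2, x6) = AND(1, 0) = 0
s2 = OR(s1, s0) = OR(0, 0) = 0
s3 = OR(s2, x7) = OR(0, 1) = 1
s4 = AND(x2, s3) = AND(1, 1) = 1
s5 = NAND(s3, s4) = NAND(1, 1) = 0
s6 = OR(s0, s5) = OR(0, 0) = 0
s7 = OR(x4, x3) = OR(0, 0) = 0
So s6 = 0 and s7 = 0.

x1=0, x2=1, x3=0, x4=0, x5=0, x6=0, x7=1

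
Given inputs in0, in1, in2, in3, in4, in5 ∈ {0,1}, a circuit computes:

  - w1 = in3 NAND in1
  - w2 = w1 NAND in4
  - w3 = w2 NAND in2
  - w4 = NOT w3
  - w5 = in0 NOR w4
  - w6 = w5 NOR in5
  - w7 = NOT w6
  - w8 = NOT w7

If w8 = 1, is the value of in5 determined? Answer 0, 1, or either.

0

w8 = NOT w7 must be 1, so w7 = 0.
w7 = NOT w6 must be 0, so w6 = 1.
Every assignment with w8 = 1 has in5 = 0; there are 21 such assignment(s).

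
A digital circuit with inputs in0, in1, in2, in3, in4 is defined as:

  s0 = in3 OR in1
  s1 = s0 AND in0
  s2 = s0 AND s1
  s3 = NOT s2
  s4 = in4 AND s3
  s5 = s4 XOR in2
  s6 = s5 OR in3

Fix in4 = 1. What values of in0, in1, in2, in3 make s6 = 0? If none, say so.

s6 = s5 OR in3 must be 0, so both s5 = 0 and in3 = 0.
s5 = s4 XOR in2 must be 0, so s4 and in2 are equal.
Check with in4 = 1 and in0=1, in1=0, in2=1, in3=0:
s0 = in3 OR in1 = 0 OR 0 = 0
s1 = s0 AND in0 = 0 AND 1 = 0
s2 = s0 AND s1 = 0 AND 0 = 0
s3 = NOT s2 = NOT 0 = 1
s4 = in4 AND s3 = 1 AND 1 = 1
s5 = s4 XOR in2 = 1 XOR 1 = 0
s6 = s5 OR in3 = 0 OR 0 = 0
So s6 = 0.

in0=1, in1=0, in2=1, in3=0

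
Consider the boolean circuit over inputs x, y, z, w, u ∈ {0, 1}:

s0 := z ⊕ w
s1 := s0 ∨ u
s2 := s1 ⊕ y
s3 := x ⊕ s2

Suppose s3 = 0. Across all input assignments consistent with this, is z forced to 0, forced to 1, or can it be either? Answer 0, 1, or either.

either

Both values of z occur among assignments with s3 = 0:
  z=0: x=0, y=0, z=0, w=0, u=0
  z=1: x=0, y=0, z=1, w=1, u=0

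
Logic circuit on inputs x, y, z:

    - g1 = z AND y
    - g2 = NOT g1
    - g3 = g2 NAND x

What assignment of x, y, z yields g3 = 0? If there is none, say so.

g3 = g2 NAND x must be 0, so both g2 = 1 and x = 1.
g2 = NOT g1 must be 1, so g1 = 0.
g1 = z AND y must be 0, so at least one of z, y is 0.
Check with x=1 y=0 z=1:
g1 = z AND y = 1 AND 0 = 0
g2 = NOT g1 = NOT 0 = 1
g3 = g2 NAND x = 1 NAND 1 = 0
So g3 = 0 as required.

x=1 y=0 z=1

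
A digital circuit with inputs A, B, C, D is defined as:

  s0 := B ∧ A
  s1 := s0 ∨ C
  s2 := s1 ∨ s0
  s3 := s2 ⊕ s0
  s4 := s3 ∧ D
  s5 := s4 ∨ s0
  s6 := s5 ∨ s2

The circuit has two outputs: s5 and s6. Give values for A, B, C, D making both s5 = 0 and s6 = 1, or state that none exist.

Check with A=0, B=0, C=1, D=0:
s0 = B ∧ A = 0 ∧ 0 = 0
s1 = s0 ∨ C = 0 ∨ 1 = 1
s2 = s1 ∨ s0 = 1 ∨ 0 = 1
s3 = s2 ⊕ s0 = 1 ⊕ 0 = 1
s4 = s3 ∧ D = 1 ∧ 0 = 0
s5 = s4 ∨ s0 = 0 ∨ 0 = 0
s6 = s5 ∨ s2 = 0 ∨ 1 = 1
So s5 = 0 and s6 = 1.

A=0, B=0, C=1, D=0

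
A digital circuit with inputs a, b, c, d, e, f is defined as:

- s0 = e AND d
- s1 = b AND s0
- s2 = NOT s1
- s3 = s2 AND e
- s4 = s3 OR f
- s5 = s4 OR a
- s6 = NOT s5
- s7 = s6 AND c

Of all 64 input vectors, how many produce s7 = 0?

59

s7 = s6 AND c must be 0, so at least one of s6, c is 0.
Enumerating the 64 input combinations, 59 give s7 = 0 and 5 give s7 = 1.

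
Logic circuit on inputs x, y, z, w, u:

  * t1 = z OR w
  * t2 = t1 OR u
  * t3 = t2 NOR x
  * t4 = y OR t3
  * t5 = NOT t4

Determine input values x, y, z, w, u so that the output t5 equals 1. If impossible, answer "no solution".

t5 = NOT t4 must be 1, so t4 = 0.
t4 = y OR t3 must be 0, so both y = 0 and t3 = 0.
t3 = t2 NOR x must be 0, so at least one of t2, x is 1.
Check with x=0, y=0, z=1, w=0, u=0:
t1 = z OR w = 1 OR 0 = 1
t2 = t1 OR u = 1 OR 0 = 1
t3 = t2 NOR x = 1 NOR 0 = 0
t4 = y OR t3 = 0 OR 0 = 0
t5 = NOT t4 = NOT 0 = 1
So t5 = 1 as required.

x=0, y=0, z=1, w=0, u=0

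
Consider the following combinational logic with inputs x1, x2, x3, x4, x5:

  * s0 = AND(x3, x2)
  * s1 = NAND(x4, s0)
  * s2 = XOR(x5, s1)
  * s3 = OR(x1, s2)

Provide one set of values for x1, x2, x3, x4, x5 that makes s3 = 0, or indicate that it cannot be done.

s3 = OR(x1, s2) must be 0, so both x1 = 0 and s2 = 0.
s2 = XOR(x5, s1) must be 0, so x5 and s1 are equal.
Check with x1=0, x2=1, x3=0, x4=0, x5=1:
s0 = AND(x3, x2) = AND(0, 1) = 0
s1 = NAND(x4, s0) = NAND(0, 0) = 1
s2 = XOR(x5, s1) = XOR(1, 1) = 0
s3 = OR(x1, s2) = OR(0, 0) = 0
So s3 = 0 as required.

x1=0, x2=1, x3=0, x4=0, x5=1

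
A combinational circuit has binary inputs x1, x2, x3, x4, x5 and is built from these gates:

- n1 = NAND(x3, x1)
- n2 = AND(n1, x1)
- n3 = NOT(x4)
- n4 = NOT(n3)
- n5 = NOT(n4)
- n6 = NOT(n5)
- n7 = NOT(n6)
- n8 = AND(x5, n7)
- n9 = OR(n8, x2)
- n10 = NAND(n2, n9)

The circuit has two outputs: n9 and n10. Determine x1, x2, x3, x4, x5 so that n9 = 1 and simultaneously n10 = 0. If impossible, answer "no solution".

x1=1, x2=1, x3=0, x4=1, x5=1

Check with x1=1, x2=1, x3=0, x4=1, x5=1:
n1 = NAND(x3, x1) = NAND(0, 1) = 1
n2 = AND(n1, x1) = AND(1, 1) = 1
n3 = NOT(x4) = NOT 1 = 0
n4 = NOT(n3) = NOT 0 = 1
n5 = NOT(n4) = NOT 1 = 0
n6 = NOT(n5) = NOT 0 = 1
n7 = NOT(n6) = NOT 1 = 0
n8 = AND(x5, n7) = AND(1, 0) = 0
n9 = OR(n8, x2) = OR(0, 1) = 1
n10 = NAND(n2, n9) = NAND(1, 1) = 0
So n9 = 1 and n10 = 0.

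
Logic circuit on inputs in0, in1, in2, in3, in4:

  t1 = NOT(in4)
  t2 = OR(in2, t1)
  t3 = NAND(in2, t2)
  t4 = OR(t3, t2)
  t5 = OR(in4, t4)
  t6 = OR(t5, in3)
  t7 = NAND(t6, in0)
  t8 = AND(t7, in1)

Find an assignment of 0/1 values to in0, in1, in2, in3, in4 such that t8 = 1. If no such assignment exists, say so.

t8 = AND(t7, in1) must be 1, so both t7 = 1 and in1 = 1.
t7 = NAND(t6, in0) must be 1, so at least one of t6, in0 is 0.
Check with in0=0 in1=1 in2=1 in3=1 in4=1:
t1 = NOT(in4) = NOT 1 = 0
t2 = OR(in2, t1) = OR(1, 0) = 1
t3 = NAND(in2, t2) = NAND(1, 1) = 0
t4 = OR(t3, t2) = OR(0, 1) = 1
t5 = OR(in4, t4) = OR(1, 1) = 1
t6 = OR(t5, in3) = OR(1, 1) = 1
t7 = NAND(t6, in0) = NAND(1, 0) = 1
t8 = AND(t7, in1) = AND(1, 1) = 1
So t8 = 1 as required.

in0=0 in1=1 in2=1 in3=1 in4=1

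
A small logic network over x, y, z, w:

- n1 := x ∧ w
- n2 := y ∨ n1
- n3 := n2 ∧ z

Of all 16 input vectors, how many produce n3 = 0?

n3 = n2 ∧ z must be 0, so at least one of n2, z is 0.
Enumerating the 16 input combinations, 11 give n3 = 0 and 5 give n3 = 1.

11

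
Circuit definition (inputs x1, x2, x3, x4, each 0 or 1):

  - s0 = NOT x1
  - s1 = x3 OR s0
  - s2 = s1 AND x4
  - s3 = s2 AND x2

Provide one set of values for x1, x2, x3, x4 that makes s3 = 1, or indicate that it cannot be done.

x1=0 x2=1 x3=0 x4=1

s3 = s2 AND x2 must be 1, so both s2 = 1 and x2 = 1.
s2 = s1 AND x4 must be 1, so both s1 = 1 and x4 = 1.
Check with x1=0 x2=1 x3=0 x4=1:
s0 = NOT x1 = NOT 0 = 1
s1 = x3 OR s0 = 0 OR 1 = 1
s2 = s1 AND x4 = 1 AND 1 = 1
s3 = s2 AND x2 = 1 AND 1 = 1
So s3 = 1 as required.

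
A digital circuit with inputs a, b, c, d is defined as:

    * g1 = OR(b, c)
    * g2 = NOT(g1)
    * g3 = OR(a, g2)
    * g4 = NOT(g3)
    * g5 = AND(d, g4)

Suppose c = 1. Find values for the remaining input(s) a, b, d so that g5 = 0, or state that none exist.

a=0, b=0, d=0

g5 = AND(d, g4) must be 0, so at least one of d, g4 is 0.
Check with c = 1 and a=0, b=0, d=0:
g1 = OR(b, c) = OR(0, 1) = 1
g2 = NOT(g1) = NOT 1 = 0
g3 = OR(a, g2) = OR(0, 0) = 0
g4 = NOT(g3) = NOT 0 = 1
g5 = AND(d, g4) = AND(0, 1) = 0
So g5 = 0.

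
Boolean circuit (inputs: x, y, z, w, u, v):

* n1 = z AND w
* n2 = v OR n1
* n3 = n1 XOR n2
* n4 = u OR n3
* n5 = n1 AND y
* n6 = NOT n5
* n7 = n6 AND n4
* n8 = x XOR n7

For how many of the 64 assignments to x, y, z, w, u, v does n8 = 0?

n8 = x XOR n7 must be 0, so x and n7 are equal.
Enumerating the 64 input combinations, 32 give n8 = 0 and 32 give n8 = 1.

32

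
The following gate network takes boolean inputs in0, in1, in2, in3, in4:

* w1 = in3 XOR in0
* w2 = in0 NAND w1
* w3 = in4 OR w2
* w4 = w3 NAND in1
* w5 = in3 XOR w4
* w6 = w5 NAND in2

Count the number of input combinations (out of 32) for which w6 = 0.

w6 = w5 NAND in2 must be 0, so both w5 = 1 and in2 = 1.
Enumerating the 32 input combinations, 9 give w6 = 0 and 23 give w6 = 1.

9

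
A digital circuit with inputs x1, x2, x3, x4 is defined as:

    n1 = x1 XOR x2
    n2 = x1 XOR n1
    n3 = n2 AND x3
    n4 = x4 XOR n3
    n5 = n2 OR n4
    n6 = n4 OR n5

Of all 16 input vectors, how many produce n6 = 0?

4

n6 = n4 OR n5 must be 0, so both n4 = 0 and n5 = 0.
n4 = x4 XOR n3 must be 0, so x4 and n3 are equal.
Satisfying assignments:
  x1=0, x2=0, x3=0, x4=0
  x1=0, x2=0, x3=1, x4=0
  x1=1, x2=0, x3=0, x4=0
  x1=1, x2=0, x3=1, x4=0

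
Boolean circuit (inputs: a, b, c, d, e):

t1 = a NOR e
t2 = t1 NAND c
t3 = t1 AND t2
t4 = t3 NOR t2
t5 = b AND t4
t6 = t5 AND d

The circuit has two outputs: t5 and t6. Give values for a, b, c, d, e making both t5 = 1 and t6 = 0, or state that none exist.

a=0, b=1, c=1, d=0, e=0

Check with a=0, b=1, c=1, d=0, e=0:
t1 = a NOR e = 0 NOR 0 = 1
t2 = t1 NAND c = 1 NAND 1 = 0
t3 = t1 AND t2 = 1 AND 0 = 0
t4 = t3 NOR t2 = 0 NOR 0 = 1
t5 = b AND t4 = 1 AND 1 = 1
t6 = t5 AND d = 1 AND 0 = 0
So t5 = 1 and t6 = 0.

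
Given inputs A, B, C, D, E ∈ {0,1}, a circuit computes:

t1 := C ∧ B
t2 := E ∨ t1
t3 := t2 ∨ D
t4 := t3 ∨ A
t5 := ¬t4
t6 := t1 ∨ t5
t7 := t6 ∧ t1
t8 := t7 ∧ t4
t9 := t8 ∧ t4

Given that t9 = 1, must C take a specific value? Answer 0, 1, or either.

t9 = t8 ∧ t4 must be 1, so both t8 = 1 and t4 = 1.
t8 = t7 ∧ t4 must be 1, so both t7 = 1 and t4 = 1.
Every assignment with t9 = 1 has C = 1; there are 8 such assignment(s).

1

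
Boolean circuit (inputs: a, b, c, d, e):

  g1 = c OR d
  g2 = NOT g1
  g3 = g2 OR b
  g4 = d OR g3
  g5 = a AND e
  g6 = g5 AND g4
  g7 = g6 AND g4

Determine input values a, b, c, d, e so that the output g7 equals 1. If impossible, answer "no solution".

a=1, b=1, c=1, d=0, e=1

g7 = g6 AND g4 must be 1, so both g6 = 1 and g4 = 1.
Check with a=1, b=1, c=1, d=0, e=1:
g1 = c OR d = 1 OR 0 = 1
g2 = NOT g1 = NOT 1 = 0
g3 = g2 OR b = 0 OR 1 = 1
g4 = d OR g3 = 0 OR 1 = 1
g5 = a AND e = 1 AND 1 = 1
g6 = g5 AND g4 = 1 AND 1 = 1
g7 = g6 AND g4 = 1 AND 1 = 1
So g7 = 1 as required.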